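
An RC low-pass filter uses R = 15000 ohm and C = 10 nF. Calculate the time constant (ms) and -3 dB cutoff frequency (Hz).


Time constant: tau = R * C.
tau = 15000 * 1.00e-08 = 0.00015 s
tau = 0.15 ms
Cutoff frequency: fc = 1 / (2*pi*R*C).
fc = 1 / (2*pi*0.00015) = 1061.03 Hz

tau = 0.15 ms, fc = 1061.03 Hz


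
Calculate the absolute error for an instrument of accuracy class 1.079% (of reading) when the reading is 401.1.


Absolute error = (accuracy% / 100) * reading.
Error = (1.079 / 100) * 401.1
Error = 0.01079 * 401.1
Error = 4.3279

4.3279


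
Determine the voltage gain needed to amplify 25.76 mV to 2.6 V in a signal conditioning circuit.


Gain = Vout / Vin (converting to same units).
G = 2.6 V / 25.76 mV
G = 2600.0 mV / 25.76 mV
G = 100.93

100.93


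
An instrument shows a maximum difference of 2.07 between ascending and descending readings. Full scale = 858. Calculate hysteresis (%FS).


Hysteresis = (max difference / full scale) * 100%.
H = (2.07 / 858) * 100
H = 0.241 %FS

0.241 %FS


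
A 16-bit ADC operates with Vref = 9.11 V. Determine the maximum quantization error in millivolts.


The maximum quantization error is +/- LSB/2.
LSB = Vref / 2^n = 9.11 / 65536 = 0.00013901 V
Max error = LSB / 2 = 0.00013901 / 2 = 6.95e-05 V
Max error = 0.0695 mV

0.0695 mV


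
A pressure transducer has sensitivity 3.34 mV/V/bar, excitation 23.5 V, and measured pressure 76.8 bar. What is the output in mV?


Output = sensitivity * Vex * P.
Vout = 3.34 * 23.5 * 76.8
Vout = 78.49 * 76.8
Vout = 6028.03 mV

6028.03 mV


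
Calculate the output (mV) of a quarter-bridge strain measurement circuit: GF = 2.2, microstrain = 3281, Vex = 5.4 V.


Quarter bridge output: Vout = (GF * epsilon * Vex) / 4.
Vout = (2.2 * 3281e-6 * 5.4) / 4
Vout = 0.03897828 / 4 V
Vout = 0.00974457 V = 9.7446 mV

9.7446 mV


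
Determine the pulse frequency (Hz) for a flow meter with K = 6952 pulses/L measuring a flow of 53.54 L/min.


Frequency = K * Q / 60 (converting L/min to L/s).
f = 6952 * 53.54 / 60
f = 372210.08 / 60
f = 6203.5 Hz

6203.5 Hz


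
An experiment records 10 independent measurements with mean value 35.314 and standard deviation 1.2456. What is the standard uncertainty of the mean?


The standard uncertainty for Type A evaluation is u = s / sqrt(n).
u = 1.2456 / sqrt(10)
u = 1.2456 / 3.1623
u = 0.3939

0.3939


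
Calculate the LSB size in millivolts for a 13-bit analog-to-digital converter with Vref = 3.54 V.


The resolution (LSB) of an ADC is Vref / 2^n.
LSB = 3.54 / 2^13
LSB = 3.54 / 8192
LSB = 0.00043213 V = 0.43212891 mV

0.43212891 mV


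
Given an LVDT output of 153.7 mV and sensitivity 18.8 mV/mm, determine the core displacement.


Displacement = Vout / sensitivity.
d = 153.7 / 18.8
d = 8.176 mm

8.176 mm


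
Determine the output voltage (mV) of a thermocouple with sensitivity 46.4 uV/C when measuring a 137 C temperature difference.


The thermocouple output V = sensitivity * dT.
V = 46.4 uV/C * 137 C
V = 6356.8 uV
V = 6.357 mV

6.357 mV


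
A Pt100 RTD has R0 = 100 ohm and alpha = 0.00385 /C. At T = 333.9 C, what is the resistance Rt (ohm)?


The RTD equation: Rt = R0 * (1 + alpha * T).
Rt = 100 * (1 + 0.00385 * 333.9)
Rt = 100 * (1 + 1.285515)
Rt = 100 * 2.285515
Rt = 228.552 ohm

228.552 ohm


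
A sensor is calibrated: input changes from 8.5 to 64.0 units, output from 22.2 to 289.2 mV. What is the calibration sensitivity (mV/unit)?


Sensitivity = (y2 - y1) / (x2 - x1).
S = (289.2 - 22.2) / (64.0 - 8.5)
S = 267.0 / 55.5
S = 4.8108 mV/unit

4.8108 mV/unit


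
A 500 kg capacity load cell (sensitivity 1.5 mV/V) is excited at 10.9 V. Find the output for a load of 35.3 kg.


Vout = rated_output * Vex * (load / capacity).
Vout = 1.5 * 10.9 * (35.3 / 500)
Vout = 1.5 * 10.9 * 0.0706
Vout = 1.154 mV

1.154 mV


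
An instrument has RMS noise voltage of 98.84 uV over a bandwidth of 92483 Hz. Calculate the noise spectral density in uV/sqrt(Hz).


Noise spectral density = Vrms / sqrt(BW).
NSD = 98.84 / sqrt(92483)
NSD = 98.84 / 304.1102
NSD = 0.325 uV/sqrt(Hz)

0.325 uV/sqrt(Hz)


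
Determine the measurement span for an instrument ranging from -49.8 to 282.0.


Span = upper range - lower range.
Span = 282.0 - (-49.8)
Span = 331.8

331.8


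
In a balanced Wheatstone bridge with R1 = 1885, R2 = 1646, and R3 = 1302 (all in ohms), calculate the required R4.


At balance: R1*R4 = R2*R3, so R4 = R2*R3/R1.
R4 = 1646 * 1302 / 1885
R4 = 2143092 / 1885
R4 = 1136.92 ohm

1136.92 ohm


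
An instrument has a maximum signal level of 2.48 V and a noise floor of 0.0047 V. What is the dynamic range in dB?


Dynamic range = 20 * log10(Vmax / Vnoise).
DR = 20 * log10(2.48 / 0.0047)
DR = 20 * log10(527.66)
DR = 54.45 dB

54.45 dB


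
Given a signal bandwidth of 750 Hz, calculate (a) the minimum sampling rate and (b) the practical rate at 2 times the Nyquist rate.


By Nyquist theorem, fs_min = 2 * fmax.
fs_min = 2 * 750 = 1500 Hz
Practical rate = 2 * fs_min = 2 * 1500 = 3000 Hz

fs_min = 1500 Hz, fs_practical = 3000 Hz


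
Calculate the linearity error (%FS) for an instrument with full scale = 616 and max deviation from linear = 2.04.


Linearity error = (max deviation / full scale) * 100%.
Linearity = (2.04 / 616) * 100
Linearity = 0.331 %FS

0.331 %FS


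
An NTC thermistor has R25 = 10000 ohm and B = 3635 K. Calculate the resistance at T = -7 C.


NTC thermistor equation: Rt = R25 * exp(B * (1/T - 1/T25)).
T in Kelvin: 266.15 K, T25 = 298.15 K
1/T - 1/T25 = 1/266.15 - 1/298.15 = 0.00040326
B * (1/T - 1/T25) = 3635 * 0.00040326 = 1.4659
Rt = 10000 * exp(1.4659) = 43312.8 ohm

43312.8 ohm


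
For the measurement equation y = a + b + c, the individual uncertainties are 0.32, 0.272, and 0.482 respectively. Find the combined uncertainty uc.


For a sum of independent quantities, uc = sqrt(u1^2 + u2^2 + u3^2).
uc = sqrt(0.32^2 + 0.272^2 + 0.482^2)
uc = sqrt(0.1024 + 0.073984 + 0.232324)
uc = 0.6393

0.6393


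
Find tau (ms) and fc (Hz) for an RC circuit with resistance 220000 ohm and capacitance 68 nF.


Time constant: tau = R * C.
tau = 220000 * 6.80e-08 = 0.01496 s
tau = 14.96 ms
Cutoff frequency: fc = 1 / (2*pi*R*C).
fc = 1 / (2*pi*0.01496) = 10.64 Hz

tau = 14.96 ms, fc = 10.64 Hz


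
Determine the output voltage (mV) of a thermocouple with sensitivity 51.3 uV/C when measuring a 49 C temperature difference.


The thermocouple output V = sensitivity * dT.
V = 51.3 uV/C * 49 C
V = 2513.7 uV
V = 2.514 mV

2.514 mV


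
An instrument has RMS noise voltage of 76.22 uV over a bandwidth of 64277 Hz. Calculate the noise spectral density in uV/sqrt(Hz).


Noise spectral density = Vrms / sqrt(BW).
NSD = 76.22 / sqrt(64277)
NSD = 76.22 / 253.5291
NSD = 0.3006 uV/sqrt(Hz)

0.3006 uV/sqrt(Hz)


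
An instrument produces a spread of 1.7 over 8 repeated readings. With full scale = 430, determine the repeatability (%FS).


Repeatability = (spread / full scale) * 100%.
R = (1.7 / 430) * 100
R = 0.395 %FS

0.395 %FS


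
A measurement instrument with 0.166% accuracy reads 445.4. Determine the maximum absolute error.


Absolute error = (accuracy% / 100) * reading.
Error = (0.166 / 100) * 445.4
Error = 0.00166 * 445.4
Error = 0.7394

0.7394


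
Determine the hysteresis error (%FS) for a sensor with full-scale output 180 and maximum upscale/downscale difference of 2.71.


Hysteresis = (max difference / full scale) * 100%.
H = (2.71 / 180) * 100
H = 1.506 %FS

1.506 %FS


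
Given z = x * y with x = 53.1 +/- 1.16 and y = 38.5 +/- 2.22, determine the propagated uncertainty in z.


For a product z = x*y, the relative uncertainty is:
uz/z = sqrt((ux/x)^2 + (uy/y)^2)
Relative uncertainties: ux/x = 1.16/53.1 = 0.021846
uy/y = 2.22/38.5 = 0.057662
z = 53.1 * 38.5 = 2044.4
uz = 2044.4 * sqrt(0.021846^2 + 0.057662^2) = 126.058

126.058


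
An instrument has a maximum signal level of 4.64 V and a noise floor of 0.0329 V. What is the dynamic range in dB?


Dynamic range = 20 * log10(Vmax / Vnoise).
DR = 20 * log10(4.64 / 0.0329)
DR = 20 * log10(141.03)
DR = 42.99 dB

42.99 dB


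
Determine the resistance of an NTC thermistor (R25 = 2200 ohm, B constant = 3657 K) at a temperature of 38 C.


NTC thermistor equation: Rt = R25 * exp(B * (1/T - 1/T25)).
T in Kelvin: 311.15 K, T25 = 298.15 K
1/T - 1/T25 = 1/311.15 - 1/298.15 = -0.00014013
B * (1/T - 1/T25) = 3657 * -0.00014013 = -0.5125
Rt = 2200 * exp(-0.5125) = 1317.8 ohm

1317.8 ohm


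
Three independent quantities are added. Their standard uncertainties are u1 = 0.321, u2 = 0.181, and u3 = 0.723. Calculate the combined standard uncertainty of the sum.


For a sum of independent quantities, uc = sqrt(u1^2 + u2^2 + u3^2).
uc = sqrt(0.321^2 + 0.181^2 + 0.723^2)
uc = sqrt(0.103041 + 0.032761 + 0.522729)
uc = 0.8115

0.8115


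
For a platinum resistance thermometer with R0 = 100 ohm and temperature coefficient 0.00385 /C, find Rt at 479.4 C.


The RTD equation: Rt = R0 * (1 + alpha * T).
Rt = 100 * (1 + 0.00385 * 479.4)
Rt = 100 * (1 + 1.84569)
Rt = 100 * 2.84569
Rt = 284.569 ohm

284.569 ohm


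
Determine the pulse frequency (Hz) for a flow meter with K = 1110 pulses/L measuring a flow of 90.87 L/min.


Frequency = K * Q / 60 (converting L/min to L/s).
f = 1110 * 90.87 / 60
f = 100865.7 / 60
f = 1681.1 Hz

1681.1 Hz


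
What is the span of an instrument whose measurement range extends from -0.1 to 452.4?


Span = upper range - lower range.
Span = 452.4 - (-0.1)
Span = 452.5

452.5


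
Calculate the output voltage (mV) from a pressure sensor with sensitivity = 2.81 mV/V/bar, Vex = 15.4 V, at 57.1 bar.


Output = sensitivity * Vex * P.
Vout = 2.81 * 15.4 * 57.1
Vout = 43.274 * 57.1
Vout = 2470.95 mV

2470.95 mV


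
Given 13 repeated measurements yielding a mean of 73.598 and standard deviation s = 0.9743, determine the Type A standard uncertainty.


The standard uncertainty for Type A evaluation is u = s / sqrt(n).
u = 0.9743 / sqrt(13)
u = 0.9743 / 3.6056
u = 0.2702

0.2702


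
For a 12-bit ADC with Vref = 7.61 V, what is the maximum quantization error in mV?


The maximum quantization error is +/- LSB/2.
LSB = Vref / 2^n = 7.61 / 4096 = 0.00185791 V
Max error = LSB / 2 = 0.00185791 / 2 = 0.00092896 V
Max error = 0.929 mV

0.929 mV


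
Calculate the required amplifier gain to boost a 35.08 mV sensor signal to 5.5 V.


Gain = Vout / Vin (converting to same units).
G = 5.5 V / 35.08 mV
G = 5500.0 mV / 35.08 mV
G = 156.78

156.78


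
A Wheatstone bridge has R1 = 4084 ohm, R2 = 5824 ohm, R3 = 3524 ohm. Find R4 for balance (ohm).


At balance: R1*R4 = R2*R3, so R4 = R2*R3/R1.
R4 = 5824 * 3524 / 4084
R4 = 20523776 / 4084
R4 = 5025.41 ohm

5025.41 ohm


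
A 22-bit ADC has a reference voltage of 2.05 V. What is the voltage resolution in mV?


The resolution (LSB) of an ADC is Vref / 2^n.
LSB = 2.05 / 2^22
LSB = 2.05 / 4194304
LSB = 4.9e-07 V = 0.00048876 mV

0.00048876 mV


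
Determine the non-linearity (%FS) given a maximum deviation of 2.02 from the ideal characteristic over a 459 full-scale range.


Linearity error = (max deviation / full scale) * 100%.
Linearity = (2.02 / 459) * 100
Linearity = 0.44 %FS

0.44 %FS


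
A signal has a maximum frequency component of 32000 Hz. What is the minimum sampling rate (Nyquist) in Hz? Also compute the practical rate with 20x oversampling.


By Nyquist theorem, fs_min = 2 * fmax.
fs_min = 2 * 32000 = 64000 Hz
Practical rate = 20 * fs_min = 20 * 64000 = 1280000 Hz

fs_min = 64000 Hz, fs_practical = 1280000 Hz


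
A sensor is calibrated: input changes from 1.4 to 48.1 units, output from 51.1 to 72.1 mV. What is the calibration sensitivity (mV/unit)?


Sensitivity = (y2 - y1) / (x2 - x1).
S = (72.1 - 51.1) / (48.1 - 1.4)
S = 21.0 / 46.7
S = 0.4497 mV/unit

0.4497 mV/unit


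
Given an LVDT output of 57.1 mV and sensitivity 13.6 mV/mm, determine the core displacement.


Displacement = Vout / sensitivity.
d = 57.1 / 13.6
d = 4.199 mm

4.199 mm


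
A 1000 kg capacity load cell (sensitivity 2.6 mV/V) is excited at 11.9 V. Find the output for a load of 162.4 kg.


Vout = rated_output * Vex * (load / capacity).
Vout = 2.6 * 11.9 * (162.4 / 1000)
Vout = 2.6 * 11.9 * 0.1624
Vout = 5.025 mV

5.025 mV


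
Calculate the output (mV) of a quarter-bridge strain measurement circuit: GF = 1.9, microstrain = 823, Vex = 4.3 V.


Quarter bridge output: Vout = (GF * epsilon * Vex) / 4.
Vout = (1.9 * 823e-6 * 4.3) / 4
Vout = 0.00672391 / 4 V
Vout = 0.00168098 V = 1.681 mV

1.681 mV


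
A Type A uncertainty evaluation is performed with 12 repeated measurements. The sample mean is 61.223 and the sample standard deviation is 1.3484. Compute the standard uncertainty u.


The standard uncertainty for Type A evaluation is u = s / sqrt(n).
u = 1.3484 / sqrt(12)
u = 1.3484 / 3.4641
u = 0.3892

0.3892


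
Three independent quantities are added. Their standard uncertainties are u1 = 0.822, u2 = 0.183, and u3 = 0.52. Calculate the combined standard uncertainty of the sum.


For a sum of independent quantities, uc = sqrt(u1^2 + u2^2 + u3^2).
uc = sqrt(0.822^2 + 0.183^2 + 0.52^2)
uc = sqrt(0.675684 + 0.033489 + 0.2704)
uc = 0.9897

0.9897


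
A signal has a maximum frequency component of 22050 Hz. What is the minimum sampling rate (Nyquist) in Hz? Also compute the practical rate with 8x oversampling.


By Nyquist theorem, fs_min = 2 * fmax.
fs_min = 2 * 22050 = 44100 Hz
Practical rate = 8 * fs_min = 8 * 44100 = 352800 Hz

fs_min = 44100 Hz, fs_practical = 352800 Hz


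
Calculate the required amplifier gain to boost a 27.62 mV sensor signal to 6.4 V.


Gain = Vout / Vin (converting to same units).
G = 6.4 V / 27.62 mV
G = 6400.0 mV / 27.62 mV
G = 231.72

231.72


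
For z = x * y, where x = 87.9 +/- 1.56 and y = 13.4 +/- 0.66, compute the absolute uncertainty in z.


For a product z = x*y, the relative uncertainty is:
uz/z = sqrt((ux/x)^2 + (uy/y)^2)
Relative uncertainties: ux/x = 1.56/87.9 = 0.017747
uy/y = 0.66/13.4 = 0.049254
z = 87.9 * 13.4 = 1177.9
uz = 1177.9 * sqrt(0.017747^2 + 0.049254^2) = 61.665

61.665


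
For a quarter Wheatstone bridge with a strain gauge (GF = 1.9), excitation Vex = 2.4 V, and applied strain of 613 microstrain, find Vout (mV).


Quarter bridge output: Vout = (GF * epsilon * Vex) / 4.
Vout = (1.9 * 613e-6 * 2.4) / 4
Vout = 0.00279528 / 4 V
Vout = 0.00069882 V = 0.6988 mV

0.6988 mV


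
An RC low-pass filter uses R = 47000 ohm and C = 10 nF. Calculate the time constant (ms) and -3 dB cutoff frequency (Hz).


Time constant: tau = R * C.
tau = 47000 * 1.00e-08 = 0.00047 s
tau = 0.47 ms
Cutoff frequency: fc = 1 / (2*pi*R*C).
fc = 1 / (2*pi*0.00047) = 338.63 Hz

tau = 0.47 ms, fc = 338.63 Hz


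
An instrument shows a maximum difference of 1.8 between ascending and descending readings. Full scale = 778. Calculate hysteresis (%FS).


Hysteresis = (max difference / full scale) * 100%.
H = (1.8 / 778) * 100
H = 0.231 %FS

0.231 %FS


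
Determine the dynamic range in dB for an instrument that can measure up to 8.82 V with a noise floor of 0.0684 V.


Dynamic range = 20 * log10(Vmax / Vnoise).
DR = 20 * log10(8.82 / 0.0684)
DR = 20 * log10(128.95)
DR = 42.21 dB

42.21 dB


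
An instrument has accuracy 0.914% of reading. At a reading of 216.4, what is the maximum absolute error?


Absolute error = (accuracy% / 100) * reading.
Error = (0.914 / 100) * 216.4
Error = 0.00914 * 216.4
Error = 1.9779

1.9779


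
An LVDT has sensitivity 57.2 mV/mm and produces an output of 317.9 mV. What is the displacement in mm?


Displacement = Vout / sensitivity.
d = 317.9 / 57.2
d = 5.558 mm

5.558 mm


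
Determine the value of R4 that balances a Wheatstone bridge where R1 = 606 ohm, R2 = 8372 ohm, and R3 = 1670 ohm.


At balance: R1*R4 = R2*R3, so R4 = R2*R3/R1.
R4 = 8372 * 1670 / 606
R4 = 13981240 / 606
R4 = 23071.35 ohm

23071.35 ohm


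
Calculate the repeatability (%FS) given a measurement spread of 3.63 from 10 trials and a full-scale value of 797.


Repeatability = (spread / full scale) * 100%.
R = (3.63 / 797) * 100
R = 0.455 %FS

0.455 %FS


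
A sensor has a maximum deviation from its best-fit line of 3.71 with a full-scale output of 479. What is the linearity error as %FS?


Linearity error = (max deviation / full scale) * 100%.
Linearity = (3.71 / 479) * 100
Linearity = 0.775 %FS

0.775 %FS


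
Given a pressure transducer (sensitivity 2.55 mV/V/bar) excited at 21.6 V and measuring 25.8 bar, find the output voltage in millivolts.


Output = sensitivity * Vex * P.
Vout = 2.55 * 21.6 * 25.8
Vout = 55.08 * 25.8
Vout = 1421.06 mV

1421.06 mV


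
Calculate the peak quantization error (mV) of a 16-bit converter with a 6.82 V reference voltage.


The maximum quantization error is +/- LSB/2.
LSB = Vref / 2^n = 6.82 / 65536 = 0.00010406 V
Max error = LSB / 2 = 0.00010406 / 2 = 5.203e-05 V
Max error = 0.052 mV

0.052 mV


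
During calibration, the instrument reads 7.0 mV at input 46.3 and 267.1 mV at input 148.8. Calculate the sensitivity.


Sensitivity = (y2 - y1) / (x2 - x1).
S = (267.1 - 7.0) / (148.8 - 46.3)
S = 260.1 / 102.5
S = 2.5376 mV/unit

2.5376 mV/unit


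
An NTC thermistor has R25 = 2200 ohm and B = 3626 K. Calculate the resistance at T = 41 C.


NTC thermistor equation: Rt = R25 * exp(B * (1/T - 1/T25)).
T in Kelvin: 314.15 K, T25 = 298.15 K
1/T - 1/T25 = 1/314.15 - 1/298.15 = -0.00017082
B * (1/T - 1/T25) = 3626 * -0.00017082 = -0.6194
Rt = 2200 * exp(-0.6194) = 1184.2 ohm

1184.2 ohm


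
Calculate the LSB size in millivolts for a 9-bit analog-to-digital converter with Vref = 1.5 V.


The resolution (LSB) of an ADC is Vref / 2^n.
LSB = 1.5 / 2^9
LSB = 1.5 / 512
LSB = 0.00292969 V = 2.9296875 mV

2.9296875 mV


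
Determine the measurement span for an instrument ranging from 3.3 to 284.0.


Span = upper range - lower range.
Span = 284.0 - (3.3)
Span = 280.7

280.7


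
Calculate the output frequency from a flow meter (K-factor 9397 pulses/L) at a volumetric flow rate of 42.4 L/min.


Frequency = K * Q / 60 (converting L/min to L/s).
f = 9397 * 42.4 / 60
f = 398432.8 / 60
f = 6640.55 Hz

6640.55 Hz


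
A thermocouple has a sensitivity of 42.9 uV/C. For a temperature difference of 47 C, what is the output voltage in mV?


The thermocouple output V = sensitivity * dT.
V = 42.9 uV/C * 47 C
V = 2016.3 uV
V = 2.016 mV

2.016 mV


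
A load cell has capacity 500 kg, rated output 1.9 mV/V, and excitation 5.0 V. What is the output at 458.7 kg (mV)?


Vout = rated_output * Vex * (load / capacity).
Vout = 1.9 * 5.0 * (458.7 / 500)
Vout = 1.9 * 5.0 * 0.9174
Vout = 8.715 mV

8.715 mV


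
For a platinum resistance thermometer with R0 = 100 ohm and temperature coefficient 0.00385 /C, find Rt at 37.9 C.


The RTD equation: Rt = R0 * (1 + alpha * T).
Rt = 100 * (1 + 0.00385 * 37.9)
Rt = 100 * (1 + 0.145915)
Rt = 100 * 1.145915
Rt = 114.591 ohm

114.591 ohm


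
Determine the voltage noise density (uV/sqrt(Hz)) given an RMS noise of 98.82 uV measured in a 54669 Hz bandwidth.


Noise spectral density = Vrms / sqrt(BW).
NSD = 98.82 / sqrt(54669)
NSD = 98.82 / 233.814
NSD = 0.4226 uV/sqrt(Hz)

0.4226 uV/sqrt(Hz)


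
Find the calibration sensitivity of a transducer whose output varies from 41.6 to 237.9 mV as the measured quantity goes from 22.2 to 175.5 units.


Sensitivity = (y2 - y1) / (x2 - x1).
S = (237.9 - 41.6) / (175.5 - 22.2)
S = 196.3 / 153.3
S = 1.2805 mV/unit

1.2805 mV/unit


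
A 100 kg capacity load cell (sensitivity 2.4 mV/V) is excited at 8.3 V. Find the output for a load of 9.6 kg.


Vout = rated_output * Vex * (load / capacity).
Vout = 2.4 * 8.3 * (9.6 / 100)
Vout = 2.4 * 8.3 * 0.096
Vout = 1.912 mV

1.912 mV


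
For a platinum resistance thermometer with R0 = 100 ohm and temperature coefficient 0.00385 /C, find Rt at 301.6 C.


The RTD equation: Rt = R0 * (1 + alpha * T).
Rt = 100 * (1 + 0.00385 * 301.6)
Rt = 100 * (1 + 1.16116)
Rt = 100 * 2.16116
Rt = 216.116 ohm

216.116 ohm


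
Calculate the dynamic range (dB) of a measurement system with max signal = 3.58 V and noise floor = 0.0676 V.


Dynamic range = 20 * log10(Vmax / Vnoise).
DR = 20 * log10(3.58 / 0.0676)
DR = 20 * log10(52.96)
DR = 34.48 dB

34.48 dB


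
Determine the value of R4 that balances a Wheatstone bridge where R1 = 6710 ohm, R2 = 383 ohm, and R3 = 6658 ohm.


At balance: R1*R4 = R2*R3, so R4 = R2*R3/R1.
R4 = 383 * 6658 / 6710
R4 = 2550014 / 6710
R4 = 380.03 ohm

380.03 ohm


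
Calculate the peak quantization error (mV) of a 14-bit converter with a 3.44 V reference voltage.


The maximum quantization error is +/- LSB/2.
LSB = Vref / 2^n = 3.44 / 16384 = 0.00020996 V
Max error = LSB / 2 = 0.00020996 / 2 = 0.00010498 V
Max error = 0.105 mV

0.105 mV


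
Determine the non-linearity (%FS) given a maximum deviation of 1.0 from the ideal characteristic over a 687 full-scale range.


Linearity error = (max deviation / full scale) * 100%.
Linearity = (1.0 / 687) * 100
Linearity = 0.146 %FS

0.146 %FS


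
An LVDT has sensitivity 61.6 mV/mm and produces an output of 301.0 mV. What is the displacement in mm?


Displacement = Vout / sensitivity.
d = 301.0 / 61.6
d = 4.886 mm

4.886 mm


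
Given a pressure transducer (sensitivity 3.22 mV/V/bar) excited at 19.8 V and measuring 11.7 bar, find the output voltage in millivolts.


Output = sensitivity * Vex * P.
Vout = 3.22 * 19.8 * 11.7
Vout = 63.756 * 11.7
Vout = 745.95 mV

745.95 mV


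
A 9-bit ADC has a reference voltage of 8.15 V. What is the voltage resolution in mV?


The resolution (LSB) of an ADC is Vref / 2^n.
LSB = 8.15 / 2^9
LSB = 8.15 / 512
LSB = 0.01591797 V = 15.91796875 mV

15.91796875 mV


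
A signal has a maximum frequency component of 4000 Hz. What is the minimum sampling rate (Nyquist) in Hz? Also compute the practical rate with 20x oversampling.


By Nyquist theorem, fs_min = 2 * fmax.
fs_min = 2 * 4000 = 8000 Hz
Practical rate = 20 * fs_min = 20 * 8000 = 160000 Hz

fs_min = 8000 Hz, fs_practical = 160000 Hz


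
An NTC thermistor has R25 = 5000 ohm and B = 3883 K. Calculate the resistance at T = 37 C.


NTC thermistor equation: Rt = R25 * exp(B * (1/T - 1/T25)).
T in Kelvin: 310.15 K, T25 = 298.15 K
1/T - 1/T25 = 1/310.15 - 1/298.15 = -0.00012977
B * (1/T - 1/T25) = 3883 * -0.00012977 = -0.5039
Rt = 5000 * exp(-0.5039) = 3020.9 ohm

3020.9 ohm


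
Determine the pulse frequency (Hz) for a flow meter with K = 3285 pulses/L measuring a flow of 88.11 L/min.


Frequency = K * Q / 60 (converting L/min to L/s).
f = 3285 * 88.11 / 60
f = 289441.35 / 60
f = 4824.02 Hz

4824.02 Hz


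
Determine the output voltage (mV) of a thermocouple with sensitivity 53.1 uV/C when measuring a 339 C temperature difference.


The thermocouple output V = sensitivity * dT.
V = 53.1 uV/C * 339 C
V = 18000.9 uV
V = 18.001 mV

18.001 mV


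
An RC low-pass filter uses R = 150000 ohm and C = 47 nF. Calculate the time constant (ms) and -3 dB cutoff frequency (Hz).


Time constant: tau = R * C.
tau = 150000 * 4.70e-08 = 0.00705 s
tau = 7.05 ms
Cutoff frequency: fc = 1 / (2*pi*R*C).
fc = 1 / (2*pi*0.00705) = 22.58 Hz

tau = 7.05 ms, fc = 22.58 Hz


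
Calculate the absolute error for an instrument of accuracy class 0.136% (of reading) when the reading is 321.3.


Absolute error = (accuracy% / 100) * reading.
Error = (0.136 / 100) * 321.3
Error = 0.00136 * 321.3
Error = 0.437

0.437


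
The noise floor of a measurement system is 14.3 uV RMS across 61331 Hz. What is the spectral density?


Noise spectral density = Vrms / sqrt(BW).
NSD = 14.3 / sqrt(61331)
NSD = 14.3 / 247.651
NSD = 0.0577 uV/sqrt(Hz)

0.0577 uV/sqrt(Hz)


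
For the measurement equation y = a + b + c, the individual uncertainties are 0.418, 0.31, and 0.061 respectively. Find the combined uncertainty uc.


For a sum of independent quantities, uc = sqrt(u1^2 + u2^2 + u3^2).
uc = sqrt(0.418^2 + 0.31^2 + 0.061^2)
uc = sqrt(0.174724 + 0.0961 + 0.003721)
uc = 0.524

0.524


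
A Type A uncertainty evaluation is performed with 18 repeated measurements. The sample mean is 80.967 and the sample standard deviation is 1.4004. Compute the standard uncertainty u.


The standard uncertainty for Type A evaluation is u = s / sqrt(n).
u = 1.4004 / sqrt(18)
u = 1.4004 / 4.2426
u = 0.3301

0.3301


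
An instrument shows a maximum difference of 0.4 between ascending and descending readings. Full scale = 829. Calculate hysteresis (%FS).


Hysteresis = (max difference / full scale) * 100%.
H = (0.4 / 829) * 100
H = 0.048 %FS

0.048 %FS


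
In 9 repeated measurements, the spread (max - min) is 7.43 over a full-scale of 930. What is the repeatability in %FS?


Repeatability = (spread / full scale) * 100%.
R = (7.43 / 930) * 100
R = 0.799 %FS

0.799 %FS


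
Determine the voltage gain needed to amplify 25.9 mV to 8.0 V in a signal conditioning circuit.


Gain = Vout / Vin (converting to same units).
G = 8.0 V / 25.9 mV
G = 8000.0 mV / 25.9 mV
G = 308.88

308.88


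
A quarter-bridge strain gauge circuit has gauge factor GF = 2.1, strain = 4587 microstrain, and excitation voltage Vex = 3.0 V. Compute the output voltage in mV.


Quarter bridge output: Vout = (GF * epsilon * Vex) / 4.
Vout = (2.1 * 4587e-6 * 3.0) / 4
Vout = 0.0288981 / 4 V
Vout = 0.00722453 V = 7.2245 mV

7.2245 mV


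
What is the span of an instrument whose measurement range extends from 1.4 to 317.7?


Span = upper range - lower range.
Span = 317.7 - (1.4)
Span = 316.3

316.3


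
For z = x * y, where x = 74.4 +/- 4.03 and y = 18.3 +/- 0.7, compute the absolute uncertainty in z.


For a product z = x*y, the relative uncertainty is:
uz/z = sqrt((ux/x)^2 + (uy/y)^2)
Relative uncertainties: ux/x = 4.03/74.4 = 0.054167
uy/y = 0.7/18.3 = 0.038251
z = 74.4 * 18.3 = 1361.5
uz = 1361.5 * sqrt(0.054167^2 + 0.038251^2) = 90.284

90.284


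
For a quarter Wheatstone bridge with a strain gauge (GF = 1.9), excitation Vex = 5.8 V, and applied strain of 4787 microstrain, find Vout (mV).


Quarter bridge output: Vout = (GF * epsilon * Vex) / 4.
Vout = (1.9 * 4787e-6 * 5.8) / 4
Vout = 0.05275274 / 4 V
Vout = 0.01318818 V = 13.1882 mV

13.1882 mV


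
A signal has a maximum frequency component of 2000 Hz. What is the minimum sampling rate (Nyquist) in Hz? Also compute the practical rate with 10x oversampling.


By Nyquist theorem, fs_min = 2 * fmax.
fs_min = 2 * 2000 = 4000 Hz
Practical rate = 10 * fs_min = 10 * 4000 = 40000 Hz

fs_min = 4000 Hz, fs_practical = 40000 Hz


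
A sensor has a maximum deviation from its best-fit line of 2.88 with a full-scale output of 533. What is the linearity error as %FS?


Linearity error = (max deviation / full scale) * 100%.
Linearity = (2.88 / 533) * 100
Linearity = 0.54 %FS

0.54 %FS


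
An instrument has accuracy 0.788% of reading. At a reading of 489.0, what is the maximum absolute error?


Absolute error = (accuracy% / 100) * reading.
Error = (0.788 / 100) * 489.0
Error = 0.00788 * 489.0
Error = 3.8533

3.8533


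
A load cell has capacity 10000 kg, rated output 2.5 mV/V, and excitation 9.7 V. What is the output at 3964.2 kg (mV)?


Vout = rated_output * Vex * (load / capacity).
Vout = 2.5 * 9.7 * (3964.2 / 10000)
Vout = 2.5 * 9.7 * 0.39642
Vout = 9.613 mV

9.613 mV


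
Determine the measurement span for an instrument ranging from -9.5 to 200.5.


Span = upper range - lower range.
Span = 200.5 - (-9.5)
Span = 210.0

210.0


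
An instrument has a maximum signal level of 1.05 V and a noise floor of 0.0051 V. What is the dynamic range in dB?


Dynamic range = 20 * log10(Vmax / Vnoise).
DR = 20 * log10(1.05 / 0.0051)
DR = 20 * log10(205.88)
DR = 46.27 dB

46.27 dB


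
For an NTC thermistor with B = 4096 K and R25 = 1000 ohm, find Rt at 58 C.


NTC thermistor equation: Rt = R25 * exp(B * (1/T - 1/T25)).
T in Kelvin: 331.15 K, T25 = 298.15 K
1/T - 1/T25 = 1/331.15 - 1/298.15 = -0.00033424
B * (1/T - 1/T25) = 4096 * -0.00033424 = -1.369
Rt = 1000 * exp(-1.369) = 254.4 ohm

254.4 ohm


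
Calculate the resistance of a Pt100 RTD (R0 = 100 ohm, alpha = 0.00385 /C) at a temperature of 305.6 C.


The RTD equation: Rt = R0 * (1 + alpha * T).
Rt = 100 * (1 + 0.00385 * 305.6)
Rt = 100 * (1 + 1.17656)
Rt = 100 * 2.17656
Rt = 217.656 ohm

217.656 ohm


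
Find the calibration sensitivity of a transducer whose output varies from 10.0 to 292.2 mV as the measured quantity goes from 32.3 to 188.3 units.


Sensitivity = (y2 - y1) / (x2 - x1).
S = (292.2 - 10.0) / (188.3 - 32.3)
S = 282.2 / 156.0
S = 1.809 mV/unit

1.809 mV/unit


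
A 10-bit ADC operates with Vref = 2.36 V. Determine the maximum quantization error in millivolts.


The maximum quantization error is +/- LSB/2.
LSB = Vref / 2^n = 2.36 / 1024 = 0.00230469 V
Max error = LSB / 2 = 0.00230469 / 2 = 0.00115234 V
Max error = 1.1523 mV

1.1523 mV


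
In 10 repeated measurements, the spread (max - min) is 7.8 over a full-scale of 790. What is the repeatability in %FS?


Repeatability = (spread / full scale) * 100%.
R = (7.8 / 790) * 100
R = 0.987 %FS

0.987 %FS


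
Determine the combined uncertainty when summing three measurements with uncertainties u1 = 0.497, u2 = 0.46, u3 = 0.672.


For a sum of independent quantities, uc = sqrt(u1^2 + u2^2 + u3^2).
uc = sqrt(0.497^2 + 0.46^2 + 0.672^2)
uc = sqrt(0.247009 + 0.2116 + 0.451584)
uc = 0.954

0.954


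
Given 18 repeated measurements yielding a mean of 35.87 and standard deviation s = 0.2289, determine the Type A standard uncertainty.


The standard uncertainty for Type A evaluation is u = s / sqrt(n).
u = 0.2289 / sqrt(18)
u = 0.2289 / 4.2426
u = 0.054

0.054


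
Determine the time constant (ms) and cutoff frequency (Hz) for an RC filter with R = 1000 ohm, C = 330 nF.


Time constant: tau = R * C.
tau = 1000 * 3.30e-07 = 0.00033 s
tau = 0.33 ms
Cutoff frequency: fc = 1 / (2*pi*R*C).
fc = 1 / (2*pi*0.00033) = 482.29 Hz

tau = 0.33 ms, fc = 482.29 Hz


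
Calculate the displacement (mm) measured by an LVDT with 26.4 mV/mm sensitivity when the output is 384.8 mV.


Displacement = Vout / sensitivity.
d = 384.8 / 26.4
d = 14.576 mm

14.576 mm


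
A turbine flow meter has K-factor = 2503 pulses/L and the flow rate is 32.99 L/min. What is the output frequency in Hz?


Frequency = K * Q / 60 (converting L/min to L/s).
f = 2503 * 32.99 / 60
f = 82573.97 / 60
f = 1376.23 Hz

1376.23 Hz


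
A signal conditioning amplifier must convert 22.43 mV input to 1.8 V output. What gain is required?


Gain = Vout / Vin (converting to same units).
G = 1.8 V / 22.43 mV
G = 1800.0 mV / 22.43 mV
G = 80.25

80.25


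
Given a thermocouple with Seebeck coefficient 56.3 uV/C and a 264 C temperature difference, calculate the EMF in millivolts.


The thermocouple output V = sensitivity * dT.
V = 56.3 uV/C * 264 C
V = 14863.2 uV
V = 14.863 mV

14.863 mV


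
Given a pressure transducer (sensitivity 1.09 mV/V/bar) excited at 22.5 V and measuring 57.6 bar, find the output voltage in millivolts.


Output = sensitivity * Vex * P.
Vout = 1.09 * 22.5 * 57.6
Vout = 24.525 * 57.6
Vout = 1412.64 mV

1412.64 mV


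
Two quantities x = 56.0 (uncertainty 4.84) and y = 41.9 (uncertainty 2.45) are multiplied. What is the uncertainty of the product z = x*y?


For a product z = x*y, the relative uncertainty is:
uz/z = sqrt((ux/x)^2 + (uy/y)^2)
Relative uncertainties: ux/x = 4.84/56.0 = 0.086429
uy/y = 2.45/41.9 = 0.058473
z = 56.0 * 41.9 = 2346.4
uz = 2346.4 * sqrt(0.086429^2 + 0.058473^2) = 244.847

244.847


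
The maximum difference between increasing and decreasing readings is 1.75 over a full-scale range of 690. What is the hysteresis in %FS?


Hysteresis = (max difference / full scale) * 100%.
H = (1.75 / 690) * 100
H = 0.254 %FS

0.254 %FS


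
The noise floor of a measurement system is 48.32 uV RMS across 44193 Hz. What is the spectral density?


Noise spectral density = Vrms / sqrt(BW).
NSD = 48.32 / sqrt(44193)
NSD = 48.32 / 210.2213
NSD = 0.2299 uV/sqrt(Hz)

0.2299 uV/sqrt(Hz)


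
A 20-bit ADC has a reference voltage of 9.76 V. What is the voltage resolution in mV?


The resolution (LSB) of an ADC is Vref / 2^n.
LSB = 9.76 / 2^20
LSB = 9.76 / 1048576
LSB = 9.31e-06 V = 0.00930786 mV

0.00930786 mV


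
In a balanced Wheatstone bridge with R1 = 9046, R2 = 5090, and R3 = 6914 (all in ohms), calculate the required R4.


At balance: R1*R4 = R2*R3, so R4 = R2*R3/R1.
R4 = 5090 * 6914 / 9046
R4 = 35192260 / 9046
R4 = 3890.37 ohm

3890.37 ohm


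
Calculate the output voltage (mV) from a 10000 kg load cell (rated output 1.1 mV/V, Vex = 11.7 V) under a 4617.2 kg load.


Vout = rated_output * Vex * (load / capacity).
Vout = 1.1 * 11.7 * (4617.2 / 10000)
Vout = 1.1 * 11.7 * 0.46172
Vout = 5.942 mV

5.942 mV


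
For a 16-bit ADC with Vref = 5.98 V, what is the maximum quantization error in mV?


The maximum quantization error is +/- LSB/2.
LSB = Vref / 2^n = 5.98 / 65536 = 9.125e-05 V
Max error = LSB / 2 = 9.125e-05 / 2 = 4.562e-05 V
Max error = 0.0456 mV

0.0456 mV


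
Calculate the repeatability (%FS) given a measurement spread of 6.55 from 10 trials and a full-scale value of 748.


Repeatability = (spread / full scale) * 100%.
R = (6.55 / 748) * 100
R = 0.876 %FS

0.876 %FS


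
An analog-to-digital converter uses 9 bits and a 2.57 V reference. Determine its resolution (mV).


The resolution (LSB) of an ADC is Vref / 2^n.
LSB = 2.57 / 2^9
LSB = 2.57 / 512
LSB = 0.00501953 V = 5.01953125 mV

5.01953125 mV


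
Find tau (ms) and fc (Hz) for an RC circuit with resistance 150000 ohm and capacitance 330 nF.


Time constant: tau = R * C.
tau = 150000 * 3.30e-07 = 0.0495 s
tau = 49.5 ms
Cutoff frequency: fc = 1 / (2*pi*R*C).
fc = 1 / (2*pi*0.0495) = 3.22 Hz

tau = 49.5 ms, fc = 3.22 Hz


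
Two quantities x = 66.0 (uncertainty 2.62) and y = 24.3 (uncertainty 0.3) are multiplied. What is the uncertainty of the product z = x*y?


For a product z = x*y, the relative uncertainty is:
uz/z = sqrt((ux/x)^2 + (uy/y)^2)
Relative uncertainties: ux/x = 2.62/66.0 = 0.039697
uy/y = 0.3/24.3 = 0.012346
z = 66.0 * 24.3 = 1603.8
uz = 1603.8 * sqrt(0.039697^2 + 0.012346^2) = 66.674

66.674


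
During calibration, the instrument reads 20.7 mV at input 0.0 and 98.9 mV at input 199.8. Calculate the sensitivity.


Sensitivity = (y2 - y1) / (x2 - x1).
S = (98.9 - 20.7) / (199.8 - 0.0)
S = 78.2 / 199.8
S = 0.3914 mV/unit

0.3914 mV/unit


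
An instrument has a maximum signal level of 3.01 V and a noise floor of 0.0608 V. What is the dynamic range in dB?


Dynamic range = 20 * log10(Vmax / Vnoise).
DR = 20 * log10(3.01 / 0.0608)
DR = 20 * log10(49.51)
DR = 33.89 dB

33.89 dB


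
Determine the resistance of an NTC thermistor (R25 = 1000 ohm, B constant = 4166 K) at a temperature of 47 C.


NTC thermistor equation: Rt = R25 * exp(B * (1/T - 1/T25)).
T in Kelvin: 320.15 K, T25 = 298.15 K
1/T - 1/T25 = 1/320.15 - 1/298.15 = -0.00023048
B * (1/T - 1/T25) = 4166 * -0.00023048 = -0.9602
Rt = 1000 * exp(-0.9602) = 382.8 ohm

382.8 ohm


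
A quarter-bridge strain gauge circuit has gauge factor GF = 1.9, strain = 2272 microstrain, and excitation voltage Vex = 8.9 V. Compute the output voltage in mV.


Quarter bridge output: Vout = (GF * epsilon * Vex) / 4.
Vout = (1.9 * 2272e-6 * 8.9) / 4
Vout = 0.03841952 / 4 V
Vout = 0.00960488 V = 9.6049 mV

9.6049 mV


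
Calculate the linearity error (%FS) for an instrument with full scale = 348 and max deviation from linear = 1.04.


Linearity error = (max deviation / full scale) * 100%.
Linearity = (1.04 / 348) * 100
Linearity = 0.299 %FS

0.299 %FS


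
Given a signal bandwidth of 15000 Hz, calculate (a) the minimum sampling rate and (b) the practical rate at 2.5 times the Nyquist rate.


By Nyquist theorem, fs_min = 2 * fmax.
fs_min = 2 * 15000 = 30000 Hz
Practical rate = 2.5 * fs_min = 2.5 * 30000 = 75000 Hz

fs_min = 30000 Hz, fs_practical = 75000 Hz


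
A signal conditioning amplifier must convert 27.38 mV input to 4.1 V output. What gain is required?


Gain = Vout / Vin (converting to same units).
G = 4.1 V / 27.38 mV
G = 4100.0 mV / 27.38 mV
G = 149.74

149.74


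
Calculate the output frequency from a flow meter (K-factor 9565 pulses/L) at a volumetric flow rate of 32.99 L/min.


Frequency = K * Q / 60 (converting L/min to L/s).
f = 9565 * 32.99 / 60
f = 315549.35 / 60
f = 5259.16 Hz

5259.16 Hz


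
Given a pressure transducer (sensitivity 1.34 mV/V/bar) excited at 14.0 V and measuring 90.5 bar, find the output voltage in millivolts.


Output = sensitivity * Vex * P.
Vout = 1.34 * 14.0 * 90.5
Vout = 18.76 * 90.5
Vout = 1697.78 mV

1697.78 mV


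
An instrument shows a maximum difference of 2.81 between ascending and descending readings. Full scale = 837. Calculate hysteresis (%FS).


Hysteresis = (max difference / full scale) * 100%.
H = (2.81 / 837) * 100
H = 0.336 %FS

0.336 %FS


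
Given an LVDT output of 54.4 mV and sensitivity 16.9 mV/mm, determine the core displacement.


Displacement = Vout / sensitivity.
d = 54.4 / 16.9
d = 3.219 mm

3.219 mm


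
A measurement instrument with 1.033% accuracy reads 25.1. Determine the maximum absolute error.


Absolute error = (accuracy% / 100) * reading.
Error = (1.033 / 100) * 25.1
Error = 0.01033 * 25.1
Error = 0.2593

0.2593


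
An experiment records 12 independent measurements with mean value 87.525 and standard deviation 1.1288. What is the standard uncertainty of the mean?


The standard uncertainty for Type A evaluation is u = s / sqrt(n).
u = 1.1288 / sqrt(12)
u = 1.1288 / 3.4641
u = 0.3259

0.3259


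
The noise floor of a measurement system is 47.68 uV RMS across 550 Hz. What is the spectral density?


Noise spectral density = Vrms / sqrt(BW).
NSD = 47.68 / sqrt(550)
NSD = 47.68 / 23.4521
NSD = 2.0331 uV/sqrt(Hz)

2.0331 uV/sqrt(Hz)


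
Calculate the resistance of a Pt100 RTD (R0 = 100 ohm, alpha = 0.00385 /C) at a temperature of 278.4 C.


The RTD equation: Rt = R0 * (1 + alpha * T).
Rt = 100 * (1 + 0.00385 * 278.4)
Rt = 100 * (1 + 1.07184)
Rt = 100 * 2.07184
Rt = 207.184 ohm

207.184 ohm


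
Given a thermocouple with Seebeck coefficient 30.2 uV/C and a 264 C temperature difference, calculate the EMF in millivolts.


The thermocouple output V = sensitivity * dT.
V = 30.2 uV/C * 264 C
V = 7972.8 uV
V = 7.973 mV

7.973 mV


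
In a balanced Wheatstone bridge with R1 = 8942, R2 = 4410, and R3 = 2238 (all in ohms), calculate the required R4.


At balance: R1*R4 = R2*R3, so R4 = R2*R3/R1.
R4 = 4410 * 2238 / 8942
R4 = 9869580 / 8942
R4 = 1103.73 ohm

1103.73 ohm


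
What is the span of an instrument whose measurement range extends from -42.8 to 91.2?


Span = upper range - lower range.
Span = 91.2 - (-42.8)
Span = 134.0

134.0


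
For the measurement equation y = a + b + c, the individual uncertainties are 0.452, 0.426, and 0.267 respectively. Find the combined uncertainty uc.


For a sum of independent quantities, uc = sqrt(u1^2 + u2^2 + u3^2).
uc = sqrt(0.452^2 + 0.426^2 + 0.267^2)
uc = sqrt(0.204304 + 0.181476 + 0.071289)
uc = 0.6761

0.6761


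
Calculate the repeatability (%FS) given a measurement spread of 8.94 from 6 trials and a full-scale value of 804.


Repeatability = (spread / full scale) * 100%.
R = (8.94 / 804) * 100
R = 1.112 %FS

1.112 %FS


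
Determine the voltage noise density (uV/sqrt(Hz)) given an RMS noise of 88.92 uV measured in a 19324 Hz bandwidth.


Noise spectral density = Vrms / sqrt(BW).
NSD = 88.92 / sqrt(19324)
NSD = 88.92 / 139.0108
NSD = 0.6397 uV/sqrt(Hz)

0.6397 uV/sqrt(Hz)


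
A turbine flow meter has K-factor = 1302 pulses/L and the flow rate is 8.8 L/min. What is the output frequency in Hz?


Frequency = K * Q / 60 (converting L/min to L/s).
f = 1302 * 8.8 / 60
f = 11457.6 / 60
f = 190.96 Hz

190.96 Hz
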